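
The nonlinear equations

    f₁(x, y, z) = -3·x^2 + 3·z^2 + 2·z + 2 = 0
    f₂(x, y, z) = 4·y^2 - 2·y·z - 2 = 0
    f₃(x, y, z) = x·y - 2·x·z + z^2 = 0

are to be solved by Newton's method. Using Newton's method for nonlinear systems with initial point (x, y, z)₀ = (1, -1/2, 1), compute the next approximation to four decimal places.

(0.3333, -0.6667, 0.0000)

At (1, -1/2, 1): F = (4.0000, 0.0000, -1.5000).
Jacobian J = [[-6·x, 0, 6·z + 2], [0, 8·y - 2·z, -2·y], [y - 2·z, x, -2·x + 2·z]].
At the point, J = [[-6.0000, 0.0000, 8.0000], [0.0000, -6.0000, 1.0000], [-2.5000, 1.0000, 0.0000]] (det J = -114.0000).
Solving J·Δ = −F gives Δ = (-0.6667, -0.1667, -1.0000).
Then the next iterate is (x, y, z)₁ = (0.3333, -0.6667, 0.0000).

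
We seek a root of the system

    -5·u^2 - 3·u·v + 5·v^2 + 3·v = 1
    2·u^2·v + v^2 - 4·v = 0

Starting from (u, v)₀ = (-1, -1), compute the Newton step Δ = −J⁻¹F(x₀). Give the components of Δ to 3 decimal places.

(1.111, 1.861)

At (-1, -1): F = (-7.000, 3.000).
Jacobian J = [[-10·u - 3·v, -3·u + 10·v + 3], [4·u·v, 2·u^2 + 2·v - 4]].
At the point, J = [[13.000, -4.000], [4.000, -4.000]] (det J = -36.000).
Solving J·Δ = −F gives Δ = (1.111, 1.861).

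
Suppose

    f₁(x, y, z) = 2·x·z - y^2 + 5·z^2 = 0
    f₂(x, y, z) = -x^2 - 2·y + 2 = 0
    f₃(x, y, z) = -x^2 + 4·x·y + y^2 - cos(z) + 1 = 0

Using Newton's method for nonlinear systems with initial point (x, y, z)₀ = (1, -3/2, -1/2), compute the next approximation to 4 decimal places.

(0.6093, 0.8907, 1.3543)

At (1, -3/2, -1/2): F = (-2.0000, 4.0000, -4.627583).
Jacobian J = [[2·z, -2·y, 2·x + 10·z], [-2·x, -2, 0], [-2·x + 4·y, 4·x + 2·y, sin(z)]].
At the point, J = [[-1.0000, 3.0000, -3.0000], [-2.0000, -2.0000, 0.0000], [-8.0000, 1.0000, -0.479426]] (det J = 50.164596).
Solving J·Δ = −F gives Δ = (-0.3907, 2.3907, 1.8543).
Then the next iterate is (x, y, z)₁ = (0.6093, 0.8907, 1.3543).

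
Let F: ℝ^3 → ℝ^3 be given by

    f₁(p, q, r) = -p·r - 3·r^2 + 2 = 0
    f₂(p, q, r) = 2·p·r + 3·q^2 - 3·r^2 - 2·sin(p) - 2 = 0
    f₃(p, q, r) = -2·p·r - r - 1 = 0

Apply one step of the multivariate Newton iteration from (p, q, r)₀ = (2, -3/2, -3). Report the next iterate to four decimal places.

At (2, -3/2, -3): F = (-19.0000, -36.068595, 14.0000).
Jacobian J = [[-r, 0, -p - 6·r], [2·r - 2·cos(p), 6·q, 2·p - 6·r], [-2·r, 0, -2·p - 1]].
At the point, J = [[3.0000, 0.0000, 16.0000], [-5.167706, -9.0000, 22.0000], [6.0000, 0.0000, -5.0000]] (det J = 999.0000).
Solving J·Δ = −F gives Δ = (-1.1622, 0.0951, 1.4054).
Then the next iterate is (p, q, r)₁ = (0.8378, -1.4049, -1.5946).

(0.8378, -1.4049, -1.5946)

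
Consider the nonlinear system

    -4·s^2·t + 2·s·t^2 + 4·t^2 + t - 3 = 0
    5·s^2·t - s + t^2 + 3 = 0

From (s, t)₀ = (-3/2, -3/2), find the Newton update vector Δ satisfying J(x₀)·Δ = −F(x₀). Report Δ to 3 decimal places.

(0.148, 0.841)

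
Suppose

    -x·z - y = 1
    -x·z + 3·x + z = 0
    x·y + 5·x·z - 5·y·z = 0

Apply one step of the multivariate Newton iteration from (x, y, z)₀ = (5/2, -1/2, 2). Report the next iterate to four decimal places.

(-1.1436, -0.1401, 2.5709)

At (5/2, -1/2, 2): F = (-5.5000, 4.5000, 28.7500).
Jacobian J = [[-z, -1, -x], [-z + 3, 0, -x + 1], [y + 5·z, x - 5·z, 5·x - 5·y]].
At the point, J = [[-2.0000, -1.0000, -2.5000], [1.0000, 0.0000, -1.5000], [9.5000, -7.5000, 15.0000]] (det J = 70.5000).
Solving J·Δ = −F gives Δ = (-3.6436, 0.3599, 0.5709).
Then the next iterate is (x, y, z)₁ = (-1.1436, -0.1401, 2.5709).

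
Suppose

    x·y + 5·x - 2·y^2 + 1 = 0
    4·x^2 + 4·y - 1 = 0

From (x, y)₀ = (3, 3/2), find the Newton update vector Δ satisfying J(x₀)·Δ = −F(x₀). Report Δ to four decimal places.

(-1.9082, 1.1990)

At (3, 3/2): F = (16.0000, 41.0000).
Jacobian J = [[y + 5, x - 4·y], [8·x, 4]].
At the point, J = [[6.5000, -3.0000], [24.0000, 4.0000]] (det J = 98.0000).
Solving J·Δ = −F gives Δ = (-1.9082, 1.1990).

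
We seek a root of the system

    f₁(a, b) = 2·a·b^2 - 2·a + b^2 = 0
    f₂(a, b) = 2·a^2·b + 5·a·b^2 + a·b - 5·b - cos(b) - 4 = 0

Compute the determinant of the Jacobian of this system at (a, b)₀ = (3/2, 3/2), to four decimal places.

J = [[2·b^2 - 2, 4·a·b + 2·b], [4·a·b + 5·b^2 + b, 2·a^2 + 10·a·b + a + sin(b) - 5]].
At the point, J = [[2.5000, 12.0000], [21.7500, 24.497495]].
det J = -199.7563.

-199.7563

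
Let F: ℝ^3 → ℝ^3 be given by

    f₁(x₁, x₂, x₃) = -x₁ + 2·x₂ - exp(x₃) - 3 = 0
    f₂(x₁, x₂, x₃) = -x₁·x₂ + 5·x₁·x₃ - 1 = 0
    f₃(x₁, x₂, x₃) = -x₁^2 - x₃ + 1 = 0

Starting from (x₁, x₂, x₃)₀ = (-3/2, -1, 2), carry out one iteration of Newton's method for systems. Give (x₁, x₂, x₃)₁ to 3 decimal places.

(-0.995, -1.709, 0.266)

At (-3/2, -1, 2): F = (-10.88906, -17.500, -3.250).
Jacobian J = [[-1, 2, -exp(x₃)], [-x₂ + 5·x₃, -x₁, 5·x₁], [-2·x₁, 0, -1]].
At the point, J = [[-1.000, 2.000, -7.38906], [11.000, 1.500, -7.500], [3.000, 0.000, -1.000]] (det J = 11.75075).
Solving J·Δ = −F gives Δ = (0.505, -0.709, -1.734).
Then the next iterate is (x₁, x₂, x₃)₁ = (-0.995, -1.709, 0.266).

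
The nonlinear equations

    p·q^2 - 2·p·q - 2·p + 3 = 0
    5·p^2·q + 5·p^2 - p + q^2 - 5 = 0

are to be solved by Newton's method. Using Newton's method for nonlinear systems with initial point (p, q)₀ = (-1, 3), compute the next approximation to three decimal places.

At (-1, 3): F = (2.000, 25.000).
Jacobian J = [[q^2 - 2·q - 2, 2·p·q - 2·p], [10·p·q + 10·p - 1, 5·p^2 + 2·q]].
At the point, J = [[1.000, -4.000], [-41.000, 11.000]] (det J = -153.000).
Solving J·Δ = −F gives Δ = (0.797, 0.699).
Then the next iterate is (p, q)₁ = (-0.203, 3.699).

(-0.203, 3.699)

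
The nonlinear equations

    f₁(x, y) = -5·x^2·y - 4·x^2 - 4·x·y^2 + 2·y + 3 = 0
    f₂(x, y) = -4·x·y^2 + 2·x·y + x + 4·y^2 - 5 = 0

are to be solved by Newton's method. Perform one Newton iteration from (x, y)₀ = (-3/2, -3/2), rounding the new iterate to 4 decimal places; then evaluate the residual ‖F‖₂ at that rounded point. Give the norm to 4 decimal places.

At (-3/2, -3/2): F = (21.3750, 20.5000).
Jacobian J = [[-10·x·y - 8·x - 4·y^2, -5·x^2 - 8·x·y + 2], [-4·y^2 + 2·y + 1, -8·x·y + 2·x + 8·y]].
At the point, J = [[-19.5000, -27.2500], [-11.0000, -33.0000]] (det J = 343.7500).
Solving J·Δ = −F gives Δ = (0.4269, 0.4789).
Then the next iterate is (x, y)₁ = (-1.0731, -1.0211).
Re-evaluating at (-1.0731, -1.0211): F = (6.706282, 4.764416), so ‖F‖₂ = 8.2264.

8.2264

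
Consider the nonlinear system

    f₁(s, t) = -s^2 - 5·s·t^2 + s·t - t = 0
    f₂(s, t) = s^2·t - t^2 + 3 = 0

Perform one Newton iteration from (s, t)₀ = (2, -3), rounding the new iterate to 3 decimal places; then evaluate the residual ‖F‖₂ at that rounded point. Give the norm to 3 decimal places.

28.922

At (2, -3): F = (-97.000, -18.000).
Jacobian J = [[-2·s - 5·t^2 + t, -10·s·t + s - 1], [2·s·t, s^2 - 2·t]].
At the point, J = [[-52.000, 61.000], [-12.000, 10.000]] (det J = 212.000).
Solving J·Δ = −F gives Δ = (-0.604, 1.075).
Then the next iterate is (s, t)₁ = (1.396, -1.925).
Re-evaluating at (1.396, -1.925): F = (-28.57638, -4.45710), so ‖F‖₂ = 28.922.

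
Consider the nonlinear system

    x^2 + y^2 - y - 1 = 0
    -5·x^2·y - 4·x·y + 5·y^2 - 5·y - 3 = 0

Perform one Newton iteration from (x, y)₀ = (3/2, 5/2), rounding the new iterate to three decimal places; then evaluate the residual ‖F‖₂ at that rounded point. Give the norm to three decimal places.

9.550

At (3/2, 5/2): F = (5.000, -27.375).
Jacobian J = [[2·x, 2·y - 1], [-10·x·y - 4·y, -5·x^2 - 4·x + 10·y - 5]].
At the point, J = [[3.000, 4.000], [-47.500, 2.750]] (det J = 198.250).
Solving J·Δ = −F gives Δ = (-0.622, -0.784).
Then the next iterate is (x, y)₁ = (0.878, 1.716).
Re-evaluating at (0.878, 1.716): F = (0.99954, -9.49750), so ‖F‖₂ = 9.550.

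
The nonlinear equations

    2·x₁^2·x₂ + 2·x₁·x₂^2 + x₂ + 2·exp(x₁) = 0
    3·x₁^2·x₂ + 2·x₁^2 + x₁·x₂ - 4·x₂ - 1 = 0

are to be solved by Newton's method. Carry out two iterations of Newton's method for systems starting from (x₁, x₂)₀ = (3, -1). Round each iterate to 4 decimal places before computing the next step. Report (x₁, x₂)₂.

(1.0520, -1.0495)

At (3, -1): F = (27.171074, -9.0000).
Jacobian J = [[4·x₁·x₂ + 2·x₂^2 + 2·exp(x₁), 2·x₁^2 + 4·x₁·x₂ + 1], [6·x₁·x₂ + 4·x₁ + x₂, 3·x₁^2 + x₁ - 4]].
At the point, J = [[30.171074, 7.0000], [-7.0000, 26.0000]] (det J = 833.447920).
Solving J·Δ = −F gives Δ = (-0.9232, 0.0976).
Then the next iterate is (x₁, x₂)₁ = (2.0768, -0.9024).
Round to (2.0768, -0.9024) and repeat: F = (10.653495, -2.314727), J = [[10.090025, 2.129779], [-3.839826, 11.016095]].
Δ = (-1.0248, -0.1471), so (x₁, x₂)₂ = (1.0520, -1.0495).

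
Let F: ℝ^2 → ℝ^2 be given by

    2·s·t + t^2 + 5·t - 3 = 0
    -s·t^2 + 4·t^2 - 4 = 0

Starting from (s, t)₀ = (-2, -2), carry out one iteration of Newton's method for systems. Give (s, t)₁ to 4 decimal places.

(-3.0000, -1.0000)

At (-2, -2): F = (-1.0000, 20.0000).
Jacobian J = [[2·t, 2·s + 2·t + 5], [-t^2, -2·s·t + 8·t]].
At the point, J = [[-4.0000, -3.0000], [-4.0000, -24.0000]] (det J = 84.0000).
Solving J·Δ = −F gives Δ = (-1.0000, 1.0000).
Then the next iterate is (s, t)₁ = (-3.0000, -1.0000).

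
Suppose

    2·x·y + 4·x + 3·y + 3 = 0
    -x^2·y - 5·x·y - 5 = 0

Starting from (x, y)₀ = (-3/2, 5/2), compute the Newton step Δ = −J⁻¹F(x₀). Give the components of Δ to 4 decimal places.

(0.3333, -1.2302)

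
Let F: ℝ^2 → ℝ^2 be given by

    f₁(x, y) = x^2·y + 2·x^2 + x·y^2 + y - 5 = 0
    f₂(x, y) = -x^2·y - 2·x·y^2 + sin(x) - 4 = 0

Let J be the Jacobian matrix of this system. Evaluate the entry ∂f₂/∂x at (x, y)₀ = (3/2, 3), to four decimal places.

-26.9293

∂f₂/∂x = -2·x·y - 2·y^2 + cos(x).
At (3/2, 3) this is -26.9293.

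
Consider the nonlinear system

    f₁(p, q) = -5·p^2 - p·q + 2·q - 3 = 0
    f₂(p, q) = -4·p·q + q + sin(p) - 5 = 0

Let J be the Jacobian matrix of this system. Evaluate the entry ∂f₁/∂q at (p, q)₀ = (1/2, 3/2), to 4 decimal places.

1.5000

∂f₁/∂q = -p + 2.
At (1/2, 3/2) this is 1.5000.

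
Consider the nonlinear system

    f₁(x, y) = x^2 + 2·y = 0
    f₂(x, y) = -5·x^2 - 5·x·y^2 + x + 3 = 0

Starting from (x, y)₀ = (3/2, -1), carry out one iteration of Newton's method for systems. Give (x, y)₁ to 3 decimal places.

(1.111, -0.542)

At (3/2, -1): F = (0.250, -14.250).
Jacobian J = [[2·x, 2], [-10·x - 5·y^2 + 1, -10·x·y]].
At the point, J = [[3.000, 2.000], [-19.000, 15.000]] (det J = 83.000).
Solving J·Δ = −F gives Δ = (-0.389, 0.458).
Then the next iterate is (x, y)₁ = (1.111, -0.542).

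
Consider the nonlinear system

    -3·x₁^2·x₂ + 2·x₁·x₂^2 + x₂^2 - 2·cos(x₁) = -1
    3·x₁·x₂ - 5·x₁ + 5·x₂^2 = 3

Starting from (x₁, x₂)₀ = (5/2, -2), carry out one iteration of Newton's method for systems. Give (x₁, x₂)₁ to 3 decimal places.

(1.198, -1.694)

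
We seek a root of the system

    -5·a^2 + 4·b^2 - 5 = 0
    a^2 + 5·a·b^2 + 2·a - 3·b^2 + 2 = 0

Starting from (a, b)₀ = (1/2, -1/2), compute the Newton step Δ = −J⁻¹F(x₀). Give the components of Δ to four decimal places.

(-0.6810, -0.4612)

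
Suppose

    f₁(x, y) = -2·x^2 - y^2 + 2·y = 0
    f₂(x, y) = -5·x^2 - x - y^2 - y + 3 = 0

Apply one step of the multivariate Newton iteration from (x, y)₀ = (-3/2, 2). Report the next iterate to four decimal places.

At (-3/2, 2): F = (-4.5000, -12.7500).
Jacobian J = [[-4·x, -2·y + 2], [-10·x - 1, -2·y - 1]].
At the point, J = [[6.0000, -2.0000], [14.0000, -5.0000]] (det J = -2.0000).
Solving J·Δ = −F gives Δ = (-1.5000, -6.7500).
Then the next iterate is (x, y)₁ = (-3.0000, -4.7500).

(-3.0000, -4.7500)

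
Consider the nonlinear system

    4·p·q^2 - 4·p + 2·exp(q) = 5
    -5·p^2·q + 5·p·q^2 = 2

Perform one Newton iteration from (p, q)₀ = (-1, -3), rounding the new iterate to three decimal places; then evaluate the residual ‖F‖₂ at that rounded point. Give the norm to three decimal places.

15.499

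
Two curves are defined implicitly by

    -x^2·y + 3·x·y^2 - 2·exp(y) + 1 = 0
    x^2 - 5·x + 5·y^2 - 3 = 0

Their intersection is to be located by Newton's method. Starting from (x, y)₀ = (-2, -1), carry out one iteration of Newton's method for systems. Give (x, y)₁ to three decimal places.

At (-2, -1): F = (-1.73576, 16.000).
Jacobian J = [[-2·x·y + 3·y^2, -x^2 + 6·x·y - 2·exp(y)], [2·x - 5, 10·y]].
At the point, J = [[-1.000, 7.26424], [-9.000, -10.000]] (det J = 75.37817).
Solving J·Δ = −F gives Δ = (1.312, 0.420).
Then the next iterate is (x, y)₁ = (-0.688, -0.580).

(-0.688, -0.580)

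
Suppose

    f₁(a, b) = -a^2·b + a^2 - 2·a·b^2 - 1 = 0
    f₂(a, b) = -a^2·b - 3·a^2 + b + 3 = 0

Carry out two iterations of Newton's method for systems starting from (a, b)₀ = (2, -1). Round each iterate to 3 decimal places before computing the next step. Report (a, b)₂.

(1.012, 0.224)

At (2, -1): F = (3.000, -6.000).
Jacobian J = [[-2·a·b + 2·a - 2·b^2, -a^2 - 4·a·b], [-2·a·b - 6·a, -a^2 + 1]].
At the point, J = [[6.000, 4.000], [-8.000, -3.000]] (det J = 14.000).
Solving J·Δ = −F gives Δ = (-1.071, 0.857).
Then the next iterate is (a, b)₁ = (0.929, -0.143).
Round to (0.929, -0.143) and repeat: F = (-0.05154, 0.39129), J = [[2.08280, -0.33165], [-5.30831, 0.13696]].
Δ = (0.083, 0.367), so (a, b)₂ = (1.012, 0.224).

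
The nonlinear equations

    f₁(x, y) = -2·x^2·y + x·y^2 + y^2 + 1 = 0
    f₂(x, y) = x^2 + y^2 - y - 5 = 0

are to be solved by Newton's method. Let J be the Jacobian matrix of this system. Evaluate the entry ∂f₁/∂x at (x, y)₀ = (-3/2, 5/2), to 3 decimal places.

∂f₁/∂x = -4·x·y + y^2.
At (-3/2, 5/2) this is 21.250.

21.250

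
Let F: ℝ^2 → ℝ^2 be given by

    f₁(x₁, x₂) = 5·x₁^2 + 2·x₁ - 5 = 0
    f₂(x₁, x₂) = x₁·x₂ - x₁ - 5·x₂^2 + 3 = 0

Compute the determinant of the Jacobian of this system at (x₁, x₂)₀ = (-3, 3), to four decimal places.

J = [[10·x₁ + 2, 0], [x₂ - 1, x₁ - 10·x₂]].
At the point, J = [[-28.0000, 0.0000], [2.0000, -33.0000]].
det J = 924.0000.

924.0000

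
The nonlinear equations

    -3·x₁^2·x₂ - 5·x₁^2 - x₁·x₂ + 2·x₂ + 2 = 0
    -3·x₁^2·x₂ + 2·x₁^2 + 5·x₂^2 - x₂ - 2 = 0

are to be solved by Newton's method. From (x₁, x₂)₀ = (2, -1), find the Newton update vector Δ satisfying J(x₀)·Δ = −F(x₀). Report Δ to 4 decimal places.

At (2, -1): F = (-6.0000, 24.0000).
Jacobian J = [[-6·x₁·x₂ - 10·x₁ - x₂, -3·x₁^2 - x₁ + 2], [-6·x₁·x₂ + 4·x₁, -3·x₁^2 + 10·x₂ - 1]].
At the point, J = [[-7.0000, -12.0000], [20.0000, -23.0000]] (det J = 401.0000).
Solving J·Δ = −F gives Δ = (-1.0623, 0.1197).

(-1.0623, 0.1197)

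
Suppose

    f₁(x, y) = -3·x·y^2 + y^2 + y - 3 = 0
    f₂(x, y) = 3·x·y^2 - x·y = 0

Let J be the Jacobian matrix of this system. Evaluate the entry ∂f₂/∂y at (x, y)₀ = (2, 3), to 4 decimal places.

34.0000

∂f₂/∂y = 6·x·y - x.
At (2, 3) this is 34.0000.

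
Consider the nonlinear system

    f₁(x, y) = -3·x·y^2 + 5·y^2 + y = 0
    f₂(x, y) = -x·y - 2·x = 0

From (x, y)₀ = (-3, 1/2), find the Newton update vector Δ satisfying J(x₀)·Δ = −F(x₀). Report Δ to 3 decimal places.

At (-3, 1/2): F = (4.000, 7.500).
Jacobian J = [[-3·y^2, -6·x·y + 10·y + 1], [-y - 2, -x]].
At the point, J = [[-0.750, 15.000], [-2.500, 3.000]] (det J = 35.250).
Solving J·Δ = −F gives Δ = (2.851, -0.124).

(2.851, -0.124)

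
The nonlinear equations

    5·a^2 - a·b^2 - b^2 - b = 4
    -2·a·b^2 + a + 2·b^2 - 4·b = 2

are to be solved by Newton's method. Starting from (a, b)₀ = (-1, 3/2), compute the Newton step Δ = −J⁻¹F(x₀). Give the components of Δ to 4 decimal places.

At (-1, 3/2): F = (-0.5000, 0.0000).
Jacobian J = [[10·a - b^2, -2·a·b - 2·b - 1], [-2·b^2 + 1, -4·a·b + 4·b - 4]].
At the point, J = [[-12.2500, -1.0000], [-3.5000, 8.0000]] (det J = -101.5000).
Solving J·Δ = −F gives Δ = (-0.0394, -0.0172).

(-0.0394, -0.0172)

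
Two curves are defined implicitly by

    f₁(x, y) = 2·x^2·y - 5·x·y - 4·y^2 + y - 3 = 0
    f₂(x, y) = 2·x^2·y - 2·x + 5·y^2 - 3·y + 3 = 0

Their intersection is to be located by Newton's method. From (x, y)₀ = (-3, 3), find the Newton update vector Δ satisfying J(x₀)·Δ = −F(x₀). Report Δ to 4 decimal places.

(0.9634, -1.3864)

At (-3, 3): F = (63.0000, 99.0000).
Jacobian J = [[4·x·y - 5·y, 2·x^2 - 5·x - 8·y + 1], [4·x·y - 2, 2·x^2 + 10·y - 3]].
At the point, J = [[-51.0000, 10.0000], [-38.0000, 45.0000]] (det J = -1915.0000).
Solving J·Δ = −F gives Δ = (0.9634, -1.3864).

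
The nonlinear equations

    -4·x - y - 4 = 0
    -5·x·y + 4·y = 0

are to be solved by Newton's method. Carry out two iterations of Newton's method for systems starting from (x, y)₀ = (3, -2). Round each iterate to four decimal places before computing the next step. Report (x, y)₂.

(-2.7224, 6.8896)

At (3, -2): F = (-14.0000, 22.0000).
Jacobian J = [[-4, -1], [-5·y, -5·x + 4]].
At the point, J = [[-4.0000, -1.0000], [10.0000, -11.0000]] (det J = 54.0000).
Solving J·Δ = −F gives Δ = (-3.2593, -0.9630).
Then the next iterate is (x, y)₁ = (-0.2593, -2.9630).
Round to (-0.2593, -2.9630) and repeat: F = (0.0002, -15.693530), J = [[-4.0000, -1.0000], [14.8150, 5.2965]].
Δ = (-2.4631, 9.8526), so (x, y)₂ = (-2.7224, 6.8896).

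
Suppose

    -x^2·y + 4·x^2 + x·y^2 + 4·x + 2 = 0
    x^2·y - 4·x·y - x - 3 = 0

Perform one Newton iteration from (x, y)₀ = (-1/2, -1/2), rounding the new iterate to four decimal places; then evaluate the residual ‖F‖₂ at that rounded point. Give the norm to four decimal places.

At (-1/2, -1/2): F = (1.0000, -3.6250).
Jacobian J = [[-2·x·y + 8·x + y^2 + 4, -x^2 + 2·x·y], [2·x·y - 4·y - 1, x^2 - 4·x]].
At the point, J = [[-0.2500, 0.2500], [1.5000, 2.2500]] (det J = -0.9375).
Solving J·Δ = −F gives Δ = (3.3667, -0.6333).
Then the next iterate is (x, y)₁ = (2.8667, -1.1333).
Re-evaluating at (2.8667, -1.1333): F = (59.3340, -2.184800), so ‖F‖₂ = 59.3742.

59.3742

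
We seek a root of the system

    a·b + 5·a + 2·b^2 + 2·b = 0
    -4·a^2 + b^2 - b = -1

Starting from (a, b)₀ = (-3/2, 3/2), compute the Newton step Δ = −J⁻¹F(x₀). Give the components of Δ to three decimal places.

(0.656, -0.310)

At (-3/2, 3/2): F = (-2.250, -7.250).
Jacobian J = [[b + 5, a + 4·b + 2], [-8·a, 2·b - 1]].
At the point, J = [[6.500, 6.500], [12.000, 2.000]] (det J = -65.000).
Solving J·Δ = −F gives Δ = (0.656, -0.310).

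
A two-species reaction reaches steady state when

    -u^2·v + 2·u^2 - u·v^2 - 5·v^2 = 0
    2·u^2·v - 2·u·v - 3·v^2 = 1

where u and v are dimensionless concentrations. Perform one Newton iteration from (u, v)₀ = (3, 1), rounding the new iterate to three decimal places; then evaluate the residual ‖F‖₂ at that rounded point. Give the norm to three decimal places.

At (3, 1): F = (1.000, 8.000).
Jacobian J = [[-2·u·v + 4·u - v^2, -u^2 - 2·u·v - 10·v], [4·u·v - 2·v, 2·u^2 - 2·u - 6·v]].
At the point, J = [[5.000, -25.000], [10.000, 6.000]] (det J = 280.000).
Solving J·Δ = −F gives Δ = (-0.736, -0.107).
Then the next iterate is (u, v)₁ = (2.264, 0.893).
Re-evaluating at (2.264, 0.893): F = (-0.11852, 1.71864), so ‖F‖₂ = 1.723.

1.723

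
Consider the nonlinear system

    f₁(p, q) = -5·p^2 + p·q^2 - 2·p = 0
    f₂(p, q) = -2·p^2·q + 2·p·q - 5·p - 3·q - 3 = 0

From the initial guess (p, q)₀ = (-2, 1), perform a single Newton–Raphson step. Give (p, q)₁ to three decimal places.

(-1.102, 0.766)

At (-2, 1): F = (-18.000, -8.000).
Jacobian J = [[-10·p + q^2 - 2, 2·p·q], [-4·p·q + 2·q - 5, -2·p^2 + 2·p - 3]].
At the point, J = [[19.000, -4.000], [5.000, -15.000]] (det J = -265.000).
Solving J·Δ = −F gives Δ = (0.898, -0.234).
Then the next iterate is (p, q)₁ = (-1.102, 0.766).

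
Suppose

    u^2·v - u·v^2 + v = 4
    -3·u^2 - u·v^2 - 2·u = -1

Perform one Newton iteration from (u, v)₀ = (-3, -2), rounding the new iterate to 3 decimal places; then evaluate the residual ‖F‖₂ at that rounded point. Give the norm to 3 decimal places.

5.251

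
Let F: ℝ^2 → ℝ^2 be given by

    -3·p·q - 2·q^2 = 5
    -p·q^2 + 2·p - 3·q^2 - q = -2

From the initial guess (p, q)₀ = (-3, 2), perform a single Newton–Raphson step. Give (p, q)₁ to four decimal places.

(-3.1250, -3.7500)

At (-3, 2): F = (5.0000, -6.0000).
Jacobian J = [[-3·q, -3·p - 4·q], [-q^2 + 2, -2·p·q - 6·q - 1]].
At the point, J = [[-6.0000, 1.0000], [-2.0000, -1.0000]] (det J = 8.0000).
Solving J·Δ = −F gives Δ = (-0.1250, -5.7500).
Then the next iterate is (p, q)₁ = (-3.1250, -3.7500).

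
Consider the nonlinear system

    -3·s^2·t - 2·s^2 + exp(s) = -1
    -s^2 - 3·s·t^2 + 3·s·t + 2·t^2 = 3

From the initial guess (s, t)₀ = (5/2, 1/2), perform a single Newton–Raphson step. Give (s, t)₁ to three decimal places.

At (5/2, 1/2): F = (-8.69251, -6.875).
Jacobian J = [[-6·s·t - 4·s + exp(s), -3·s^2], [-2·s - 3·t^2 + 3·t, -6·s·t + 3·s + 4·t]].
At the point, J = [[-5.31751, -18.750], [-4.250, 2.000]] (det J = -90.32251).
Solving J·Δ = −F gives Δ = (-1.620, -0.004).
Then the next iterate is (s, t)₁ = (0.880, 0.496).

(0.880, 0.496)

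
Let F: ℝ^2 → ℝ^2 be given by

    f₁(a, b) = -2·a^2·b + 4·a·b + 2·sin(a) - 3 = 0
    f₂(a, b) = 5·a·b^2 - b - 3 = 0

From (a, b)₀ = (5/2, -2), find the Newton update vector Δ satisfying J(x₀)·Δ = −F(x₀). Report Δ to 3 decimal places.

(-0.084, 0.928)

At (5/2, -2): F = (3.19694, 49.000).
Jacobian J = [[-4·a·b + 4·b + 2·cos(a), -2·a^2 + 4·a], [5·b^2, 10·a·b - 1]].
At the point, J = [[10.39771, -2.500], [20.000, -51.000]] (det J = -480.28335).
Solving J·Δ = −F gives Δ = (-0.084, 0.928).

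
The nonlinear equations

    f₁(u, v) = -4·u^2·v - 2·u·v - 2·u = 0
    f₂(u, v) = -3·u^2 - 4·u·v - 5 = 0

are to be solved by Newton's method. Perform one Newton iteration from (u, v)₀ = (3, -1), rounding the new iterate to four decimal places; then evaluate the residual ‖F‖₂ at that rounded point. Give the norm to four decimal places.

11.1056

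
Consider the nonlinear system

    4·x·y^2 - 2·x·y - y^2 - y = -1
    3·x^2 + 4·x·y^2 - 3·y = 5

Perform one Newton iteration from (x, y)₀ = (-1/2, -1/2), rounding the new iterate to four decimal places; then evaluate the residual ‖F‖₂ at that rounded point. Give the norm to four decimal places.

8.5802

At (-1/2, -1/2): F = (0.2500, -3.2500).
Jacobian J = [[4·y^2 - 2·y, 8·x·y - 2·x - 2·y - 1], [6·x + 4·y^2, 8·x·y - 3]].
At the point, J = [[2.0000, 3.0000], [-2.0000, -1.0000]] (det J = 4.0000).
Solving J·Δ = −F gives Δ = (-2.3750, 1.5000).
Then the next iterate is (x, y)₁ = (-2.8750, 1.0000).
Re-evaluating at (-2.8750, 1.0000): F = (-6.7500, 5.296875), so ‖F‖₂ = 8.5802.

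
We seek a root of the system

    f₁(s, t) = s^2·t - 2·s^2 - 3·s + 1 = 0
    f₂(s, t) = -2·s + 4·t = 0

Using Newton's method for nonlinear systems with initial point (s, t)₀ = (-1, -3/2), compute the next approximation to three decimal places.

(-1.333, -0.667)

At (-1, -3/2): F = (0.500, -4.000).
Jacobian J = [[2·s·t - 4·s - 3, s^2], [-2, 4]].
At the point, J = [[4.000, 1.000], [-2.000, 4.000]] (det J = 18.000).
Solving J·Δ = −F gives Δ = (-0.333, 0.833).
Then the next iterate is (s, t)₁ = (-1.333, -0.667).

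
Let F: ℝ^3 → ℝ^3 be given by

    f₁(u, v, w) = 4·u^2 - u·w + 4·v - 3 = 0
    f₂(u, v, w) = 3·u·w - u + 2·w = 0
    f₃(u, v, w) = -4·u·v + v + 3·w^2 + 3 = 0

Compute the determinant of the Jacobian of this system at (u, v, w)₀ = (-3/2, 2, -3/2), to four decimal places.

-359.5000

J = [[8·u - w, 4, -u], [3·w - 1, 0, 3·u + 2], [-4·v, -4·u + 1, 6·w]].
At the point, J = [[-10.5000, 4.0000, 1.5000], [-5.5000, 0.0000, -2.5000], [-8.0000, 7.0000, -9.0000]].
det J = -359.5000.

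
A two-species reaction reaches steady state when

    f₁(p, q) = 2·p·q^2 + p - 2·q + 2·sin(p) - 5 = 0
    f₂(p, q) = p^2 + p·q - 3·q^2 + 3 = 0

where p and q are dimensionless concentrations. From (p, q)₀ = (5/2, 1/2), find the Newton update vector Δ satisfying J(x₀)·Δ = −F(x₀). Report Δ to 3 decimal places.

At (5/2, 1/2): F = (-1.05306, 9.750).
Jacobian J = [[2·q^2 + 2·cos(p) + 1, 4·p·q - 2], [2·p + q, p - 6·q]].
At the point, J = [[-0.10229, 3.000], [5.500, -0.500]] (det J = -16.44886).
Solving J·Δ = −F gives Δ = (-1.746, 0.291).

(-1.746, 0.291)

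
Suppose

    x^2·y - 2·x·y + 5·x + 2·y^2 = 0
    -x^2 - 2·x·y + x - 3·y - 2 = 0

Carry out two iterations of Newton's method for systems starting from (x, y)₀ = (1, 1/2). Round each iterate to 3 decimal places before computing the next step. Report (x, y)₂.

(-0.045, -0.633)

At (1, 1/2): F = (5.000, -4.500).
Jacobian J = [[2·x·y - 2·y + 5, x^2 - 2·x + 4·y], [-2·x - 2·y + 1, -2·x - 3]].
At the point, J = [[5.000, 1.000], [-2.000, -5.000]] (det J = -23.000).
Solving J·Δ = −F gives Δ = (-0.891, -0.543).
Then the next iterate is (x, y)₁ = (0.109, -0.043).
Round to (0.109, -0.043) and repeat: F = (0.55756, -1.76451), J = [[5.07663, -0.37812], [0.868, -3.218]].
Δ = (-0.154, -0.590), so (x, y)₂ = (-0.045, -0.633).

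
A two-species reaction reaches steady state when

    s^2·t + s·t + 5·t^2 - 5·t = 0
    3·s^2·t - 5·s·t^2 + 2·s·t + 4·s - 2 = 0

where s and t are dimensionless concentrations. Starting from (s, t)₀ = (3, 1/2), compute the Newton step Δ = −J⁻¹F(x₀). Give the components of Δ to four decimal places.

(-2.0833, 0.2118)

At (3, 1/2): F = (4.7500, 22.7500).
Jacobian J = [[2·s·t + t, s^2 + s + 10·t - 5], [6·s·t - 5·t^2 + 2·t + 4, 3·s^2 - 10·s·t + 2·s]].
At the point, J = [[3.5000, 12.0000], [12.7500, 18.0000]] (det J = -90.0000).
Solving J·Δ = −F gives Δ = (-2.0833, 0.2118).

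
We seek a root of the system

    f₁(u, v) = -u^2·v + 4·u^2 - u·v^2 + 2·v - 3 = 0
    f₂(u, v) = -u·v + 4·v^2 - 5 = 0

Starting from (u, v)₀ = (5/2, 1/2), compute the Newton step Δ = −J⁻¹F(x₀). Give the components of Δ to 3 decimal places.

At (5/2, 1/2): F = (19.250, -5.250).
Jacobian J = [[-2·u·v + 8·u - v^2, -u^2 - 2·u·v + 2], [-v, -u + 8·v]].
At the point, J = [[17.250, -6.750], [-0.500, 1.500]] (det J = 22.500).
Solving J·Δ = −F gives Δ = (0.292, 3.597).

(0.292, 3.597)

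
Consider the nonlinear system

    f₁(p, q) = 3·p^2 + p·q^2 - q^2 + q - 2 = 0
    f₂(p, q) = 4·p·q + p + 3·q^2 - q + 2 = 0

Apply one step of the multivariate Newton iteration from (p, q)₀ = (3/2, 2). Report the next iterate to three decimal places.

At (3/2, 2): F = (8.750, 25.500).
Jacobian J = [[6·p + q^2, 2·p·q - 2·q + 1], [4·q + 1, 4·p + 6·q - 1]].
At the point, J = [[13.000, 3.000], [9.000, 17.000]] (det J = 194.000).
Solving J·Δ = −F gives Δ = (-0.372, -1.303).
Then the next iterate is (p, q)₁ = (1.128, 0.697).

(1.128, 0.697)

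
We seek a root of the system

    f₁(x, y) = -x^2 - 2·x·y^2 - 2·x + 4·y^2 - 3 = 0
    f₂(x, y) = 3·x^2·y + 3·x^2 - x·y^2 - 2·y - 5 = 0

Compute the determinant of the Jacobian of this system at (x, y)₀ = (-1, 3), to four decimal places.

1062.0000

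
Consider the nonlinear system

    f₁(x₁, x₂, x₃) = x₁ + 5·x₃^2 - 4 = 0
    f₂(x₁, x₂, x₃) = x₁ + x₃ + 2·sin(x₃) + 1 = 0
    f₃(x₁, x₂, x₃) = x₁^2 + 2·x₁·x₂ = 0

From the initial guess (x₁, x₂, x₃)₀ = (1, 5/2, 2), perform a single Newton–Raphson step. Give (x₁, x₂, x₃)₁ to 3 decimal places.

At (1, 5/2, 2): F = (17.000, 5.81859, 6.000).
Jacobian J = [[1, 0, 10·x₃], [1, 0, 2·cos(x₃) + 1], [2·x₁ + 2·x₂, 2·x₁, 0]].
At the point, J = [[1.000, 0.000, 20.000], [1.000, 0.000, 0.16771], [7.000, 2.000, 0.000]] (det J = 39.66459).
Solving J·Δ = −F gives Δ = (-5.724, 17.034, -0.564).
Then the next iterate is (x₁, x₂, x₃)₁ = (-4.724, 19.534, 1.436).

(-4.724, 19.534, 1.436)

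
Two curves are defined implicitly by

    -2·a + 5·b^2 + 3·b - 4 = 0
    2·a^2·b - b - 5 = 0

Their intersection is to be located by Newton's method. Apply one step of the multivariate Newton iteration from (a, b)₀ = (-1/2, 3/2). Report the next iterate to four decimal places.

(-2.2659, 0.5955)

At (-1/2, 3/2): F = (12.7500, -5.7500).
Jacobian J = [[-2, 10·b + 3], [4·a·b, 2·a^2 - 1]].
At the point, J = [[-2.0000, 18.0000], [-3.0000, -0.5000]] (det J = 55.0000).
Solving J·Δ = −F gives Δ = (-1.7659, -0.9045).
Then the next iterate is (a, b)₁ = (-2.2659, 0.5955).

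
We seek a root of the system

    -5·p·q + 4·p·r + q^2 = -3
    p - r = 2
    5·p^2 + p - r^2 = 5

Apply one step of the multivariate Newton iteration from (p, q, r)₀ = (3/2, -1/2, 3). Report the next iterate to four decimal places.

(-0.4750, -4.7926, -2.4750)

At (3/2, -1/2, 3): F = (25.0000, -3.5000, -1.2500).
Jacobian J = [[-5·q + 4·r, -5·p + 2·q, 4·p], [1, 0, -1], [10·p + 1, 0, -2·r]].
At the point, J = [[14.5000, -8.5000, 6.0000], [1.0000, 0.0000, -1.0000], [16.0000, 0.0000, -6.0000]] (det J = 85.0000).
Solving J·Δ = −F gives Δ = (-1.9750, -4.2926, -5.4750).
Then the next iterate is (p, q, r)₁ = (-0.4750, -4.7926, -2.4750).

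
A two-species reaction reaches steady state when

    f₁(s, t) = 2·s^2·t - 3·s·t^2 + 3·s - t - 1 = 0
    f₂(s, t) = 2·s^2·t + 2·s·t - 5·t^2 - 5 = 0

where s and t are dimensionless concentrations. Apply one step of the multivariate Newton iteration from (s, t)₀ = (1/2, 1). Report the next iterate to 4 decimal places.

(-5.1667, -2.6667)

At (1/2, 1): F = (-1.5000, -8.5000).
Jacobian J = [[4·s·t - 3·t^2 + 3, 2·s^2 - 6·s·t - 1], [4·s·t + 2·t, 2·s^2 + 2·s - 10·t]].
At the point, J = [[2.0000, -3.5000], [4.0000, -8.5000]] (det J = -3.0000).
Solving J·Δ = −F gives Δ = (-5.6667, -3.6667).
Then the next iterate is (s, t)₁ = (-5.1667, -2.6667).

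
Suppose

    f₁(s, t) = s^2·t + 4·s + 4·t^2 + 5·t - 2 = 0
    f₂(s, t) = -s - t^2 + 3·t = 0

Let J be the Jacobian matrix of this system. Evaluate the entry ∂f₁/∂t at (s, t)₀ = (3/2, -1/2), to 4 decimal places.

3.2500

∂f₁/∂t = s^2 + 8·t + 5.
At (3/2, -1/2) this is 3.2500.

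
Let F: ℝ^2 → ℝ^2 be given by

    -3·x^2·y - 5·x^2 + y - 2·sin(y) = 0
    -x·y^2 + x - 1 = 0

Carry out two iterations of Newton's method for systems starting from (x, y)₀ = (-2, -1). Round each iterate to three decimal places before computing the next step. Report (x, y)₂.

At (-2, -1): F = (-7.31706, -1.000).
Jacobian J = [[-6·x·y - 10·x, -3·x^2 - 2·cos(y) + 1], [-y^2 + 1, -2·x·y]].
At the point, J = [[8.000, -12.08060], [0.000, -4.000]] (det J = -32.000).
Solving J·Δ = −F gives Δ = (0.537, -0.250).
Then the next iterate is (x, y)₁ = (-1.463, -1.250).
Round to (-1.463, -1.250) and repeat: F = (-2.02749, -0.17706), J = [[3.65750, -6.05175], [-0.56250, -3.65750]].
Δ = (0.378, -0.107), so (x, y)₂ = (-1.085, -1.357).

(-1.085, -1.357)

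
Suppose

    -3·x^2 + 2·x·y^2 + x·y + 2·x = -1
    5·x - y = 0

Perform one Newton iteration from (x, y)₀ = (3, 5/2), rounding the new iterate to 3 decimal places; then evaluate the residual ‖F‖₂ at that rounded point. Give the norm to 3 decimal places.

At (3, 5/2): F = (25.000, 12.500).
Jacobian J = [[-6·x + 2·y^2 + y + 2, 4·x·y + x], [5, -1]].
At the point, J = [[-1.000, 33.000], [5.000, -1.000]] (det J = -164.000).
Solving J·Δ = −F gives Δ = (-2.668, -0.838).
Then the next iterate is (x, y)₁ = (0.332, 1.662).
Re-evaluating at (0.332, 1.662): F = (3.71924, -0.002), so ‖F‖₂ = 3.719.

3.719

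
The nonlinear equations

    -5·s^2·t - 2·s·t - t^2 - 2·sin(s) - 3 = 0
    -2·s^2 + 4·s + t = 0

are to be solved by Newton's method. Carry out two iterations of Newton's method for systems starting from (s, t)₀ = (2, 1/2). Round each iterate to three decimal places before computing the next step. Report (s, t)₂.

At (2, 1/2): F = (-17.06859, 0.500).
Jacobian J = [[-10·s·t - 2·t - 2·cos(s), -5·s^2 - 2·s - 2·t], [-4·s + 4, 1]].
At the point, J = [[-10.16771, -25.000], [-4.000, 1.000]] (det J = -110.16771).
Solving J·Δ = −F gives Δ = (-0.041, -0.666).
Then the next iterate is (s, t)₁ = (1.959, -0.166).
Round to (1.959, -0.166) and repeat: F = (-1.04307, -0.00536), J = [[4.34099, -22.77441], [-3.836, 1.000]].
Δ = (-0.014, -0.048), so (s, t)₂ = (1.945, -0.214).

(1.945, -0.214)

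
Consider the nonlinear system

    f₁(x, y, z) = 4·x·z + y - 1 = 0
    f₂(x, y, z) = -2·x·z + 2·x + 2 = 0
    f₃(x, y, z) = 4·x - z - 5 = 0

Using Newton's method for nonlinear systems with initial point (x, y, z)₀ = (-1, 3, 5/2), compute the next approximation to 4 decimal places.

(2.6000, -13.4000, 5.4000)

At (-1, 3, 5/2): F = (-8.0000, 5.0000, -11.5000).
Jacobian J = [[4·z, 1, 4·x], [-2·z + 2, 0, -2·x], [4, 0, -1]].
At the point, J = [[10.0000, 1.0000, -4.0000], [-3.0000, 0.0000, 2.0000], [4.0000, 0.0000, -1.0000]] (det J = 5.0000).
Solving J·Δ = −F gives Δ = (3.6000, -16.4000, 2.9000).
Then the next iterate is (x, y, z)₁ = (2.6000, -13.4000, 5.4000).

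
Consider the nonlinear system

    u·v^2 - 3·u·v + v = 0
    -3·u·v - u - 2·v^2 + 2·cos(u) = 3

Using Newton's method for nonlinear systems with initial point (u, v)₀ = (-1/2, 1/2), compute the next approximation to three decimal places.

At (-1/2, 1/2): F = (1.125, -0.49483).
Jacobian J = [[v^2 - 3·v, 2·u·v - 3·u + 1], [-3·v - 2·sin(u) - 1, -3·u - 4·v]].
At the point, J = [[-1.250, 2.000], [-1.54115, -0.500]] (det J = 3.70730).
Solving J·Δ = −F gives Δ = (-0.115, -0.635).
Then the next iterate is (u, v)₁ = (-0.615, -0.135).

(-0.615, -0.135)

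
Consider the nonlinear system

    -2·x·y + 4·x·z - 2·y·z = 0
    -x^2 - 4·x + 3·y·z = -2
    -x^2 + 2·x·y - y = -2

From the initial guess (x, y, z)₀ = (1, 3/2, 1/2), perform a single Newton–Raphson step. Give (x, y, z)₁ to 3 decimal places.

(-0.636, 0.636, -1.227)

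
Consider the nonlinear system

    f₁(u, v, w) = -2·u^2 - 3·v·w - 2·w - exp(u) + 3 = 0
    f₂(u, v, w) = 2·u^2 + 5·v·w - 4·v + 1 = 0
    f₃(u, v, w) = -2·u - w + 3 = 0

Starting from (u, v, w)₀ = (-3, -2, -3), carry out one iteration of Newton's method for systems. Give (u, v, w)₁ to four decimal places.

(-1.8511, -4.8321, 6.7023)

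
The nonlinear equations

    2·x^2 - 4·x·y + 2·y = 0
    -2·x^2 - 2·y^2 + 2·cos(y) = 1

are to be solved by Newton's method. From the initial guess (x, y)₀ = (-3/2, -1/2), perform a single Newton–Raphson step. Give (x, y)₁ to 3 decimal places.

(-0.908, -0.266)

At (-3/2, -1/2): F = (0.500, -4.24483).
Jacobian J = [[4·x - 4·y, -4·x + 2], [-4·x, -4·y - 2·sin(y)]].
At the point, J = [[-4.000, 8.000], [6.000, 2.95885]] (det J = -59.83540).
Solving J·Δ = −F gives Δ = (0.592, 0.234).
Then the next iterate is (x, y)₁ = (-0.908, -0.266).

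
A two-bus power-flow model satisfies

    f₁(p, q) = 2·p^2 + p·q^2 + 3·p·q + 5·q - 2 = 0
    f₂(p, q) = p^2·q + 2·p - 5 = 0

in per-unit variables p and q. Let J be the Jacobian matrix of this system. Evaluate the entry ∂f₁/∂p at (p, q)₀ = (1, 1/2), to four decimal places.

∂f₁/∂p = 4·p + q^2 + 3·q.
At (1, 1/2) this is 5.7500.

5.7500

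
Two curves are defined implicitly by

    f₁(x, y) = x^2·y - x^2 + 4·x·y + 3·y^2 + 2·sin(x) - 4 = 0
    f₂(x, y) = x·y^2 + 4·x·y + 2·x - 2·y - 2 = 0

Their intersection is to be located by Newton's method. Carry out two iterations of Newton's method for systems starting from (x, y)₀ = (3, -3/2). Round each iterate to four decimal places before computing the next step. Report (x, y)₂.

(4.7101, 10.8093)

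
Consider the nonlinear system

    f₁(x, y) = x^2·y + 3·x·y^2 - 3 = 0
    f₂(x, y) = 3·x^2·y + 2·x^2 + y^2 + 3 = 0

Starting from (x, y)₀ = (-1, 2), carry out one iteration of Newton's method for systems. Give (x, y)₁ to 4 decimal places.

(-0.3833, 1.2667)

At (-1, 2): F = (-13.0000, 15.0000).
Jacobian J = [[2·x·y + 3·y^2, x^2 + 6·x·y], [6·x·y + 4·x, 3·x^2 + 2·y]].
At the point, J = [[8.0000, -11.0000], [-16.0000, 7.0000]] (det J = -120.0000).
Solving J·Δ = −F gives Δ = (0.6167, -0.7333).
Then the next iterate is (x, y)₁ = (-0.3833, 1.2667).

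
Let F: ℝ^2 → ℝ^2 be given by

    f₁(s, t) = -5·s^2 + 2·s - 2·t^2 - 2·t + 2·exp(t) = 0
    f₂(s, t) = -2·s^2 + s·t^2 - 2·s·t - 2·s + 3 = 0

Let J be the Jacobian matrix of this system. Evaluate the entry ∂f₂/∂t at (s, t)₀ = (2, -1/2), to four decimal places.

-6.0000

∂f₂/∂t = 2·s·t - 2·s.
At (2, -1/2) this is -6.0000.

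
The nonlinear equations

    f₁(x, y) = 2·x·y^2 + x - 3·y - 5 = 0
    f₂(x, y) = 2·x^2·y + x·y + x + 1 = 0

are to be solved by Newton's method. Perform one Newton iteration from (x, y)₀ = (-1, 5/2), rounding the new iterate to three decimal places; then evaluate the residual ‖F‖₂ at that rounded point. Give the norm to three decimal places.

8.353

At (-1, 5/2): F = (-26.000, 2.500).
Jacobian J = [[2·y^2 + 1, 4·x·y - 3], [4·x·y + y + 1, 2·x^2 + x]].
At the point, J = [[13.500, -13.000], [-6.500, 1.000]] (det J = -71.000).
Solving J·Δ = −F gives Δ = (0.092, -1.905).
Then the next iterate is (x, y)₁ = (-0.908, 0.595).
Re-evaluating at (-0.908, 0.595): F = (-8.33591, 0.53285), so ‖F‖₂ = 8.353.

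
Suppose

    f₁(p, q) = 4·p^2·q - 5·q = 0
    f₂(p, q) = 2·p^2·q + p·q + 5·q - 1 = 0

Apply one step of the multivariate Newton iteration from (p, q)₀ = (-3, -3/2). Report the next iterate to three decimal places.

At (-3, -3/2): F = (-46.500, -31.000).
Jacobian J = [[8·p·q, 4·p^2 - 5], [4·p·q + q, 2·p^2 + p + 5]].
At the point, J = [[36.000, 31.000], [16.500, 20.000]] (det J = 208.500).
Solving J·Δ = −F gives Δ = (-0.149, 1.673).
Then the next iterate is (p, q)₁ = (-3.149, 0.173).

(-3.149, 0.173)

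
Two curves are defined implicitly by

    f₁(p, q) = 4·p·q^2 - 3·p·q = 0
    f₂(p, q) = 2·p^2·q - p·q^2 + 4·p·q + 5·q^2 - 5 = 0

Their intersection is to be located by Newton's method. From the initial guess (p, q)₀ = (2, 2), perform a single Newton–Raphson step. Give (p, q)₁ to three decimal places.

(0.108, 1.958)

At (2, 2): F = (20.000, 39.000).
Jacobian J = [[4·q^2 - 3·q, 8·p·q - 3·p], [4·p·q - q^2 + 4·q, 2·p^2 - 2·p·q + 4·p + 10·q]].
At the point, J = [[10.000, 26.000], [20.000, 28.000]] (det J = -240.000).
Solving J·Δ = −F gives Δ = (-1.892, -0.042).
Then the next iterate is (p, q)₁ = (0.108, 1.958).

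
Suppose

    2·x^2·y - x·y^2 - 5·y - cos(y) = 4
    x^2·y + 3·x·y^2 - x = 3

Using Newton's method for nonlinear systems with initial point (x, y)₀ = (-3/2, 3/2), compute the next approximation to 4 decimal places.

(-1.9779, 0.7136)

At (-3/2, 3/2): F = (-1.445737, -8.2500).
Jacobian J = [[4·x·y - y^2, 2·x^2 - 2·x·y + sin(y) - 5], [2·x·y + 3·y^2 - 1, x^2 + 6·x·y]].
At the point, J = [[-11.2500, 4.997495], [1.2500, -11.2500]] (det J = 120.315631).
Solving J·Δ = −F gives Δ = (-0.4779, -0.7864).
Then the next iterate is (x, y)₁ = (-1.9779, 0.7136).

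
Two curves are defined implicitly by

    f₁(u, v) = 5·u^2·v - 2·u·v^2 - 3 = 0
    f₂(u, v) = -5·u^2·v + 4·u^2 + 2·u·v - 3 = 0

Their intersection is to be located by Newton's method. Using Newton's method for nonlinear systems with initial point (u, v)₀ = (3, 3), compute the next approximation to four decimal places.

At (3, 3): F = (78.0000, -84.0000).
Jacobian J = [[10·u·v - 2·v^2, 5·u^2 - 4·u·v], [-10·u·v + 8·u + 2·v, -5·u^2 + 2·u]].
At the point, J = [[72.0000, 9.0000], [-60.0000, -39.0000]] (det J = -2268.0000).
Solving J·Δ = −F gives Δ = (-1.0079, -0.6032).
Then the next iterate is (u, v)₁ = (1.9921, 2.3968).

(1.9921, 2.3968)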